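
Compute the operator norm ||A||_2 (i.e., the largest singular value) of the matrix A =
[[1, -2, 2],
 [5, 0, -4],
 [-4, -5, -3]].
||A||_2 ≈ 7.3979 (= sqrt(largest eigenvalue of A^T A))

||A||_2 = sigma_max(A) = sqrt(lambda_max(A^T A)). Form the symmetric matrix M = A^T A =
[[42, 18, -6],
 [18, 29, 11],
 [-6, 11, 29]].
Its characteristic polynomial (trace, sum of principal 2x2 minors, determinant of M give the coefficients) is
  p(λ) = det(λ I - M) = λ^3 - 100λ^2 + 2796λ - 17424.
No integer candidate from the rational root theorem (±divisors of 17424) is a root, so the roots are irrational. The cubic discriminant is Δ = 542363904 > 0, so there are three distinct real roots. p(8) = -944 and p(9) = 369 have opposite signs, so a root lies in (8, 9); Newton's method refines it to λ ≈ 8.7072. p(36) = 288 and p(37) = -219 have opposite signs, so a root lies in (36, 37); Newton's method refines it to λ ≈ 36.5634. p(54) = -576 and p(55) = 231 have opposite signs, so a root lies in (54, 55); Newton's method refines it to λ ≈ 54.7293. Check (Vieta): the three roots sum to 100, matching tr M = 100.
So the eigenvalues of A^T A are ≈ 8.7072, 36.5634, 54.7293 (all ≥ 0, as they must be for A^T A). The largest is λ_max ≈ 54.7293, hence ||A||_2 = sqrt(λ_max) ≈ 7.3979.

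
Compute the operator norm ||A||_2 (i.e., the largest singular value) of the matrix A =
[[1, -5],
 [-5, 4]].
||A||_2 = sqrt((67 + sqrt(2725))/2) ≈ 7.7202 (= sqrt(largest eigenvalue of A^T A))

||A||_2 = sigma_max(A) = sqrt(lambda_max(A^T A)). Form the symmetric matrix M = A^T A =
[[26, -25],
 [-25, 41]].
Its characteristic polynomial (trace, determinant of M give the coefficients) is
  p(λ) = det(λ I - M) = λ^2 - 67λ + 441.
For λ^2 - 67λ + 441 the discriminant is 2725. It is nonnegative but not a perfect square, so the roots are real and irrational: λ = (67 ± sqrt(2725))/2 ≈ 59.6008, 7.3992.
So the eigenvalues of A^T A are ≈ 7.3992, 59.6008 (all ≥ 0, as they must be for A^T A). The largest is λ_max = (67 + sqrt(2725))/2 ≈ 59.6008, hence ||A||_2 = sqrt(λ_max) = sqrt((67 + sqrt(2725))/2) ≈ 7.7202.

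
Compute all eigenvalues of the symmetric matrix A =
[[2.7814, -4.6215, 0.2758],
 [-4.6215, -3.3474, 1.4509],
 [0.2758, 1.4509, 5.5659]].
sigma(A) ≈ {-6, 5, 6}

A is real symmetric, so its spectrum consists of real eigenvalues. Expanding the characteristic polynomial of the displayed matrix gives
  det(λ I - A) = p(λ) = λ^3 + (-5)λ^2 + (-36)λ + (179.9982).
Solving p(λ) = 0 yields eigenvalues ≈ -6, 5, 6. (A is shown rounded to 4 decimals, so these recover the underlying integer eigenvalues to within that precision.)
Verification: the trace of A = 5 equals the sum of eigenvalues 5, and det(A) ≈ -179.9982 matches the eigenvalue product -180.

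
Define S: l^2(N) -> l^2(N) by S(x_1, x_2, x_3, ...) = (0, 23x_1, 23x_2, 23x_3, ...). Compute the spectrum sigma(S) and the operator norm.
sigma(S) = closed disk {z in C : |z| ≤ 23}; ||S|| = 23

Note S = 23·U where U is the unit right shift (U x)_k = x_{k-1} (with x_0 := 0); so ||S|| = 23||U|| and sigma(S) = 23·sigma(U). ||S x||^2 = sum_{k≥1} |23x_k|^2 = 529||x||^2, so ||S|| = 23 and sigma(S) ⊂ {|z| ≤ 23}. For any |lambda| < 23, the equation (S - lambda I) x = 0 forces x_1 = 0, then 23x_k = lambda x_{k+1} ⇒ x = 0, so S has no eigenvalues. But (S - lambda I) is not surjective for |lambda| < 23: solving (S - lambda I) x = e_1 would require x_n proportional to (lambda/23)^(-n), which is not in l^2. So every |lambda| < 23 lies in the residual spectrum. The boundary |lambda| = 23 is in the approximate point spectrum (the spectrum is closed). Hence sigma(S) is the closed disk of radius 23.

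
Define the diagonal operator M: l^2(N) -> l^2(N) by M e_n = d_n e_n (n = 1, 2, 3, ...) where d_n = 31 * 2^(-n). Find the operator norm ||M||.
||M|| = 31/2 (attained at n = 1)

For M diagonal, ||M|| = sup_n |d_n|. The sequence d_n = 31 * 2^(-n) is positive and strictly decreasing (ratio 2^(-1) < 1), so the supremum is d_1 = 31/2. Hence ||M|| = 31/2.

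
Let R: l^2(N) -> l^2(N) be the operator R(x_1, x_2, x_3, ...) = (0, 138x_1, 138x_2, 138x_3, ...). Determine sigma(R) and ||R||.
sigma(R) = closed disk {z in C : |z| ≤ 138}; ||R|| = 138

Note R = 138·U where U is the unit right shift (U x)_k = x_{k-1} (with x_0 := 0); so ||R|| = 138||U|| and sigma(R) = 138·sigma(U). ||R x||^2 = sum_{k≥1} |138x_k|^2 = 19044||x||^2, so ||R|| = 138 and sigma(R) ⊂ {|z| ≤ 138}. For any |lambda| < 138, the equation (R - lambda I) x = 0 forces x_1 = 0, then 138x_k = lambda x_{k+1} ⇒ x = 0, so R has no eigenvalues. But (R - lambda I) is not surjective for |lambda| < 138: solving (R - lambda I) x = e_1 would require x_n proportional to (lambda/138)^(-n), which is not in l^2. So every |lambda| < 138 lies in the residual spectrum. The boundary |lambda| = 138 is in the approximate point spectrum (the spectrum is closed). Hence sigma(R) is the closed disk of radius 138.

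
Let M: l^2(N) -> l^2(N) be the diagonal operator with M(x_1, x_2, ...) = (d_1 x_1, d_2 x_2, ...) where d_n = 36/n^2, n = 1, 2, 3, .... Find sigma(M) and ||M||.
sigma(M) = {36/n^2 : n ≥ 1} ∪ {0}; ||M|| = 36

A bounded diagonal operator on l^2 with diagonal entries d_n has spectrum equal to the closure of {d_n : n ≥ 1}: every d_n is an eigenvalue (with eigenvector e_n), so {d_n} ⊂ sigma(M); the spectrum is closed, so its closure is too; and for lambda not in the closure, (M - lambda I) has bounded inverse (the diagonal entries 1/(d_n - lambda) are bounded). For our sequence d_n = 36/n^2, n = 1, 2, 3, ...:
  - {d_n} = {36/n^2 : n ≥ 1}; the only limit point is 0
  - closure = {36/n^2 : n ≥ 1} ∪ {0}
For the norm: a diagonal operator has ||M|| = sup_n |d_n|. Here d_n = 36/n^2 is positive and decreasing, so sup_n |d_n| = d_1 = 36. So ||M|| = 36.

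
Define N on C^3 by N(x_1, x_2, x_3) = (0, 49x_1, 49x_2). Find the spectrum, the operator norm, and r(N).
sigma(N) = {0}; ||N|| = 49; r(N) = 0. (N is nilpotent with N^3 = 0.)

On C^3, N is a strictly lower-triangular matrix with 49 on the subdiagonal and zeros elsewhere, so its characteristic polynomial is lambda^3 and every eigenvalue is 0: sigma(N) = {0}. For the operator norm, N e_i = 49e_{i+1} for i = 1, ..., 2 and N e_3 = 0, so the singular values of N are 49 (with multiplicity 2) and 0; hence ||N|| = 49. The spectral radius r(N) = max|lambda| = 0. Note ||N|| > r(N) — characteristic of non-normal nilpotent operators. Indeed N^3 = 0.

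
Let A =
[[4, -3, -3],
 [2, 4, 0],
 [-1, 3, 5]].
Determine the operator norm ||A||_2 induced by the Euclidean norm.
||A||_2 ≈ 8.0453 (= sqrt(largest eigenvalue of A^T A))

||A||_2 = sigma_max(A) = sqrt(lambda_max(A^T A)). Form the symmetric matrix M = A^T A =
[[21, -7, -17],
 [-7, 34, 24],
 [-17, 24, 34]].
Its characteristic polynomial (trace, sum of principal 2x2 minors, determinant of M give the coefficients) is
  p(λ) = det(λ I - M) = λ^3 - 89λ^2 + 1670λ - 6400.
No integer candidate from the rational root theorem (±divisors of 6400) is a root, so the roots are irrational. The cubic discriminant is Δ = 1430074500 > 0, so there are three distinct real roots. p(5) = -150 and p(6) = 632 have opposite signs, so a root lies in (5, 6); Newton's method refines it to λ ≈ 5.1782. p(19) = 60 and p(20) = -600 have opposite signs, so a root lies in (19, 20); Newton's method refines it to λ ≈ 19.0949. p(64) = -1920 and p(65) = 750 have opposite signs, so a root lies in (64, 65); Newton's method refines it to λ ≈ 64.7269. Check (Vieta): the three roots sum to 89, matching tr M = 89.
So the eigenvalues of A^T A are ≈ 5.1782, 19.0949, 64.7269 (all ≥ 0, as they must be for A^T A). The largest is λ_max ≈ 64.7269, hence ||A||_2 = sqrt(λ_max) ≈ 8.0453.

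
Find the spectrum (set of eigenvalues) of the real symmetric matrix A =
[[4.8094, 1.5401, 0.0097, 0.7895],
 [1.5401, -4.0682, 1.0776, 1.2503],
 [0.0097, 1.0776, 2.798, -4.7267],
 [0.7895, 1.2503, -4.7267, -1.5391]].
sigma(A) ≈ {-6, -3, 5, 6}

A is real symmetric, so its spectrum consists of real eigenvalues. Expanding the characteristic polynomial of the displayed matrix gives
  det(λ I - A) = p(λ) = λ^4 + (-2)λ^3 + (-51)λ^2 + (72.0027)λ + (540.0089).
Solving p(λ) = 0 yields eigenvalues ≈ -6, -3, 5, 6. (A is shown rounded to 4 decimals, so these recover the underlying integer eigenvalues to within that precision.)
Verification: the trace of A = 2 equals the sum of eigenvalues 2, and det(A) ≈ 540.0089 matches the eigenvalue product 540.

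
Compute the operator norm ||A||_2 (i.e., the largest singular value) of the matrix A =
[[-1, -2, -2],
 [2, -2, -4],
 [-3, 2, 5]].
||A||_2 ≈ 8.1048 (= sqrt(largest eigenvalue of A^T A))

||A||_2 = sigma_max(A) = sqrt(lambda_max(A^T A)). Form the symmetric matrix M = A^T A =
[[14, -8, -21],
 [-8, 12, 22],
 [-21, 22, 45]].
Its characteristic polynomial (trace, sum of principal 2x2 minors, determinant of M give the coefficients) is
  p(λ) = det(λ I - M) = λ^3 - 71λ^2 + 349λ - 4.
No integer candidate from the rational root theorem (±divisors of 4) is a root, so the roots are irrational. The cubic discriminant is Δ = 440021725 > 0, so there are three distinct real roots. p(0) = -4 and p(1) = 275 have opposite signs, so a root lies in (0, 1); Newton's method refines it to λ ≈ 0.0115. p(5) = 91 and p(6) = -250 have opposite signs, so a root lies in (5, 6); Newton's method refines it to λ ≈ 5.3006. p(65) = -2669 and p(66) = 1250 have opposite signs, so a root lies in (65, 66); Newton's method refines it to λ ≈ 65.6879. Check (Vieta): the three roots sum to 71, matching tr M = 71.
So the eigenvalues of A^T A are ≈ 0.0115, 5.3006, 65.6879 (all ≥ 0, as they must be for A^T A). The largest is λ_max ≈ 65.6879, hence ||A||_2 = sqrt(λ_max) ≈ 8.1048.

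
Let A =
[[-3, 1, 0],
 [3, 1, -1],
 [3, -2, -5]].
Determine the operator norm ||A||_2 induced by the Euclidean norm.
||A||_2 ≈ 6.8723 (= sqrt(largest eigenvalue of A^T A))

||A||_2 = sigma_max(A) = sqrt(lambda_max(A^T A)). Form the symmetric matrix M = A^T A =
[[27, -6, -18],
 [-6, 6, 9],
 [-18, 9, 26]].
Its characteristic polynomial (trace, sum of principal 2x2 minors, determinant of M give the coefficients) is
  p(λ) = det(λ I - M) = λ^3 - 59λ^2 + 579λ - 1089.
No integer candidate from the rational root theorem (±divisors of 1089) is a root, so the roots are irrational. The cubic discriminant is Δ = 133528896 > 0, so there are three distinct real roots. p(2) = -159 and p(3) = 144 have opposite signs, so a root lies in (2, 3); Newton's method refines it to λ ≈ 2.4823. p(9) = 72 and p(10) = -199 have opposite signs, so a root lies in (9, 10); Newton's method refines it to λ ≈ 9.289. p(47) = -384 and p(48) = 1359 have opposite signs, so a root lies in (47, 48); Newton's method refines it to λ ≈ 47.2287. Check (Vieta): the three roots sum to 59, matching tr M = 59.
So the eigenvalues of A^T A are ≈ 2.4823, 9.289, 47.2287 (all ≥ 0, as they must be for A^T A). The largest is λ_max ≈ 47.2287, hence ||A||_2 = sqrt(λ_max) ≈ 6.8723.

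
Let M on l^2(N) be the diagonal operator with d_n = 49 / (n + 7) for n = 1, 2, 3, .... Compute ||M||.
||M|| = 49/8 (attained at n = 1)

For M diagonal, ||M|| = sup_n |d_n| = sup_n 49/(n + 7). This is positive and strictly decreasing in n, so the supremum is attained at n = 1: d_1 = 49/(1 + 7) = 49/8. Hence ||M|| = 49/8.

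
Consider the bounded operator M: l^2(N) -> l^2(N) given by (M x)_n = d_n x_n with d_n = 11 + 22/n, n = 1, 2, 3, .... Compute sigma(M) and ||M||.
sigma(M) = {11 + 22/n : n ≥ 1} ∪ {11}; ||M|| = 33

A bounded diagonal operator on l^2 with diagonal entries d_n has spectrum equal to the closure of {d_n : n ≥ 1}: every d_n is an eigenvalue (with eigenvector e_n), so {d_n} ⊂ sigma(M); the spectrum is closed, so its closure is too; and for lambda not in the closure, (M - lambda I) has bounded inverse (the diagonal entries 1/(d_n - lambda) are bounded). For our sequence d_n = 11 + 22/n, n = 1, 2, 3, ...:
  - {d_n} = {11 + 22/n : n ≥ 1}; the only limit point is 11
  - closure = {11 + 22/n : n ≥ 1} ∪ {11}
For the norm: a diagonal operator has ||M|| = sup_n |d_n|. Here d_n = 11 + 22/n is positive and decreasing, so sup_n |d_n| = d_1 = 11 + 22 = 33. So ||M|| = 33.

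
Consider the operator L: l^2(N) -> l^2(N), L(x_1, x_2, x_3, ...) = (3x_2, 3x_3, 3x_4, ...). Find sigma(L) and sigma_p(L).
sigma(L) = closed disk {z in C : |z| ≤ 3}; sigma_p(L) = open disk {z in C : |z| < 3}

Note L = 3·V where V is the unit left shift (V x)_k = x_{k+1}; so sigma(L) = 3·sigma(V) and ||L|| = 3||V||. ||L x||^2 = 9sum_{k≥2} |x_k|^2 ≤ 9||x||^2, with equality on {x : x_1 = 0}, so ||L|| = 3. For any lambda with |lambda| < 3, set r = lambda/3 (|r| < 1); the vector x = (1, r, r^2, ...) is in l^2 and satisfies L x = 3(r, r^2, ...) = lambda x, so lambda is an eigenvalue. On the boundary |lambda| = 3 the geometric series diverges, so no l^2 eigenvector exists, but these lambda lie in the approximate point spectrum. Hence sigma(L) is the closed disk of radius 3 and sigma_p(L) is the open disk.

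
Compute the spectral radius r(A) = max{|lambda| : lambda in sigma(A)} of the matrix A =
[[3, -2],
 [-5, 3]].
r(A) = (6 + sqrt(40))/2 ≈ 6.1623

The eigenvalues of A are the roots of its characteristic polynomial. With M = A (coefficients from the trace and determinant):
  p(λ) = det(λ I - M) = λ^2 - 6λ - 1.
For λ^2 - 6λ - 1 the discriminant is 40. It is nonnegative but not a perfect square, so the roots are real and irrational: λ = (6 ± sqrt(40))/2 ≈ 6.1623, -0.1623.
Thus the eigenvalues (to 4 decimals) are 6.1623 (modulus 6.1623); -0.1623 (modulus 0.1623). The spectral radius is the largest modulus: r(A) = (6 + sqrt(40))/2 ≈ 6.1623. (Cross-check: r(A) ≤ ||A||_2 ≈ 6.8541; equality holds whenever A is normal, though it can also hold for some non-normal A.)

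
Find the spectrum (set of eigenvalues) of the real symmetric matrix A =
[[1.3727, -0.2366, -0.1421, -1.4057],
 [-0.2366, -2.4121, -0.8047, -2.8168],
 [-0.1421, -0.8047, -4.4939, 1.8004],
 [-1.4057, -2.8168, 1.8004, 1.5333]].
sigma(A) ≈ {-5, -4, 1, 4}

A is real symmetric, so its spectrum consists of real eigenvalues. Expanding the characteristic polynomial of the displayed matrix gives
  det(λ I - A) = p(λ) = λ^4 + (4)λ^3 + (-21)λ^2 + (-64)λ + (79.9977).
Solving p(λ) = 0 yields eigenvalues ≈ -5, -4, 1, 4. (A is shown rounded to 4 decimals, so these recover the underlying integer eigenvalues to within that precision.)
Verification: the trace of A = -4 equals the sum of eigenvalues -4, and det(A) ≈ 79.9977 matches the eigenvalue product 80.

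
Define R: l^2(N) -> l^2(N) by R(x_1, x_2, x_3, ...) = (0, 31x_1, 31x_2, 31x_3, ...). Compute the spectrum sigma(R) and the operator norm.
sigma(R) = closed disk {z in C : |z| ≤ 31}; ||R|| = 31

Note R = 31·U where U is the unit right shift (U x)_k = x_{k-1} (with x_0 := 0); so ||R|| = 31||U|| and sigma(R) = 31·sigma(U). ||R x||^2 = sum_{k≥1} |31x_k|^2 = 961||x||^2, so ||R|| = 31 and sigma(R) ⊂ {|z| ≤ 31}. For any |lambda| < 31, the equation (R - lambda I) x = 0 forces x_1 = 0, then 31x_k = lambda x_{k+1} ⇒ x = 0, so R has no eigenvalues. But (R - lambda I) is not surjective for |lambda| < 31: solving (R - lambda I) x = e_1 would require x_n proportional to (lambda/31)^(-n), which is not in l^2. So every |lambda| < 31 lies in the residual spectrum. The boundary |lambda| = 31 is in the approximate point spectrum (the spectrum is closed). Hence sigma(R) is the closed disk of radius 31.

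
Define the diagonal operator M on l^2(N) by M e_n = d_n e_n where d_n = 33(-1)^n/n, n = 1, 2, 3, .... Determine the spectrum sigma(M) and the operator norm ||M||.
sigma(M) = {33(-1)^n/n : n ≥ 1} ∪ {0}; ||M|| = 33

A bounded diagonal operator on l^2 with diagonal entries d_n has spectrum equal to the closure of {d_n : n ≥ 1}: every d_n is an eigenvalue (with eigenvector e_n), so {d_n} ⊂ sigma(M); the spectrum is closed, so its closure is too; and for lambda not in the closure, (M - lambda I) has bounded inverse (the diagonal entries 1/(d_n - lambda) are bounded). For our sequence d_n = 33(-1)^n/n, n = 1, 2, 3, ...:
  - {d_n} = {33(-1)^n/n : n ≥ 1}; the only limit point is 0
  - closure = {33(-1)^n/n : n ≥ 1} ∪ {0}
For the norm: a diagonal operator has ||M|| = sup_n |d_n|. Here |d_n| = 33/n is decreasing, so sup_n |d_n| = |d_1| = 33. So ||M|| = 33.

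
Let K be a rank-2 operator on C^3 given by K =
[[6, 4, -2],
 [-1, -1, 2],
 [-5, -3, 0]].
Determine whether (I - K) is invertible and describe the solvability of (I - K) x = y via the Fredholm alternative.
(I - K) is invertible (det(I - K) = -10 ≠ 0), so for every y in C^3 the equation (I - K) x = y has a unique solution.

K has rank 2 and factors as K = U V^T = u1 v1^T + u2 v2^T with u1 = (2, 0, -2), v1 = (3, 2, -1), u2 = (0, -1, 1), v2 = (1, 1, -2) (multiplying out reproduces the displayed K). The nonzero eigenvalues of U V^T coincide with those of the 2 x 2 matrix G = V^T U = [[v1·u1, v1·u2], [v2·u1, v2·u2]] = [[8, -3], [6, -3]], and by the Sylvester determinant identity det(I_3 - U V^T) = det(I_2 - V^T U) = det([[-7, 3], [-6, 4]]) = (-7)(4) - (3)(-6) = -10. (Direct check: I - K =
[[-5, -4, 2],
 [1, 2, -2],
 [5, 3, 1]]
has determinant -10.) The finite-dimensional Fredholm alternative says: either (I - K) is invertible, or ker(I - K) ≠ {0} and then range(I - K) = ker((I - K)^*)^⊥, with dim ker(I - K) = dim ker((I - K)^*). Since det(I - K) ≠ 0, 1 is not an eigenvalue of K and ker(I - K) = {0}, so we are in the first case: for every y there is a unique x = (I - K)^(-1) y. (Explicitly, by the Woodbury identity, (I - U V^T)^(-1) = I + U (I_2 - G)^(-1) V^T.)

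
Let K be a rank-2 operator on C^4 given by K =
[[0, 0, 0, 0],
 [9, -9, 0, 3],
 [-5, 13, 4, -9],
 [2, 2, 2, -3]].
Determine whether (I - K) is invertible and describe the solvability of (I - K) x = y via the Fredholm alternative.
(I - K) is singular (det(I - K) = 0, i.e. 1 ∈ sigma(K)). (I - K) x = y is solvable iff y ⊥ ker((I - K)^*) = span{(2, 2, 2, -3)}, i.e. iff 2y_1 + 2y_2 + 2y_3 - 3y_4 = 0. When solvable, x is determined up to adding multiples of (0, 3, 17, 10) (ker(I - K) = span{(0, 3, 17, 10)}, dimension 1).

K has rank 2 and factors as K = U V^T = u1 v1^T + u2 v2^T with u1 = (0, 3, -3, 0), v1 = (3, -3, 0, 1), u2 = (0, 0, -2, -1), v2 = (-2, -2, -2, 3) (multiplying out reproduces the displayed K). The nonzero eigenvalues of U V^T coincide with those of the 2 x 2 matrix G = V^T U = [[v1·u1, v1·u2], [v2·u1, v2·u2]] = [[-9, -1], [0, 1]], and by the Sylvester determinant identity det(I_4 - U V^T) = det(I_2 - V^T U) = det([[10, 1], [0, 0]]) = (10)(0) - (1)(0) = 0. (Direct check: I - K =
[[1, 0, 0, 0],
 [-9, 10, 0, -3],
 [5, -13, -3, 9],
 [-2, -2, -2, 4]]
has determinant 0.) So 1 is an eigenvalue of K and (I - K) is not invertible. The finite-dimensional Fredholm alternative says: either (I - K) is invertible, or ker(I - K) ≠ {0} and then range(I - K) = ker((I - K)^*)^⊥, with dim ker(I - K) = dim ker((I - K)^*). We are in the second case, so we compute both kernels via the 2 x 2 reduction. If (I - U V^T) x = 0 then x = U (V^T x) lies in the column space of U; writing x = U b gives U (I_2 - G) b = 0, and since u1, u2 are independent, (I_2 - G) b = 0. With I_2 - G = [[10, 1], [0, 0]] (singular, as its determinant is 0) a null vector is b = (1, -10), so ker(I - K) = span{1·u1 + (-10)·u2} = span{(0, 3, 17, 10)}. For the adjoint, (I - K)^* = I - K^T = I - V U^T, and the same argument gives ker((I - K)^*) = {V a : (I_2 - G)^T a = 0}; (I_2 - G)^T = [[10, 0], [1, 0]] has null vector a = (0, -1), so ker((I - K)^*) = span{0·v1 + (-1)·v2} = span{(2, 2, 2, -3)}. (Both kernels are 1-dimensional, matching rank(I - K) = 3.) Therefore (I - K) x = y is solvable iff <y, (2, 2, 2, -3)> = 0, i.e. iff 2y_1 + 2y_2 + 2y_3 - 3y_4 = 0; when solvable the solution set is the line x_p + c·(0, 3, 17, 10), c ∈ C.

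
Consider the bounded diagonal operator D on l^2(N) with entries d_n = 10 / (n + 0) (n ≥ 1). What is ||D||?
||D|| = 10 (attained at n = 1)

For D diagonal, ||D|| = sup_n |d_n| = sup_n 10/(n + 0). This is positive and strictly decreasing in n, so the supremum is attained at n = 1: d_1 = 10/(1 + 0) = 10. Hence ||D|| = 10.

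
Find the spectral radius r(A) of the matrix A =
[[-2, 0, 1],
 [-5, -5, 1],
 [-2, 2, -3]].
r(A) ≈ 6.1943

The eigenvalues of A are the roots of its characteristic polynomial. With M = A (coefficients from the trace, the sum of principal 2x2 minors, and det A):
  p(λ) = det(λ I - M) = λ^3 + 10λ^2 + 31λ + 46.
No integer candidate from the rational root theorem (±divisors of 46) is a root, so the roots are irrational. The cubic discriminant is Δ = -7516 < 0, so there is one real root and a complex-conjugate pair. p(-7) = -24 and p(-6) = 4 have opposite signs, so a root lies in (-7, -6); Newton's method refines it to λ ≈ -6.1943. Dividing out (λ - (-6.1943)) leaves approximately λ^2 + 3.8057λ + 7.4262. For λ^2 + 3.8057λ + 7.4262 the discriminant is -15.2212. It is negative, so the remaining roots are the complex-conjugate pair λ ≈ -1.9029 ± 1.9507i. Their product equals the constant term, so |λ|^2 ≈ 7.4262 and |λ| ≈ 2.7251.
Thus the eigenvalues (to 4 decimals) are -6.1943 (modulus 6.1943); -1.9029 ± 1.9507i (modulus 2.7251). The spectral radius is the largest modulus: r(A) ≈ 6.1943. (Cross-check: r(A) ≤ ||A||_2 ≈ 7.3277; equality holds whenever A is normal, though it can also hold for some non-normal A.)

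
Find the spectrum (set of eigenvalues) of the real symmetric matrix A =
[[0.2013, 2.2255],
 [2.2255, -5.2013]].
sigma(A) ≈ {-6, 1}

A is real symmetric, so its spectrum consists of real eigenvalues. Expanding the characteristic polynomial of the displayed matrix gives
  det(λ I - A) = p(λ) = λ^2 + (5)λ + (-6).
Solving p(λ) = 0 yields eigenvalues ≈ -6, 1. (A is shown rounded to 4 decimals, so these recover the underlying integer eigenvalues to within that precision.)
Verification: the trace of A = -5 equals the sum of eigenvalues -5, and det(A) ≈ -5.9999 matches the eigenvalue product -6.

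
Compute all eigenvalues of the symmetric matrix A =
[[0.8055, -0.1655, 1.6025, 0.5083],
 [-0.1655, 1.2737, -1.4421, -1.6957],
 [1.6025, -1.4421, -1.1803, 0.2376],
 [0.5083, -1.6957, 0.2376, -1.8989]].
sigma(A) ≈ {-3, -2, 1, 3}

A is real symmetric, so its spectrum consists of real eigenvalues. Expanding the characteristic polynomial of the displayed matrix gives
  det(λ I - A) = p(λ) = λ^4 + (1)λ^3 + (-11)λ^2 + (-9)λ + (18.0019).
Solving p(λ) = 0 yields eigenvalues ≈ -3, -2, 1, 3. (A is shown rounded to 4 decimals, so these recover the underlying integer eigenvalues to within that precision.)
Verification: the trace of A = -1 equals the sum of eigenvalues -1, and det(A) ≈ 18.0019 matches the eigenvalue product 18.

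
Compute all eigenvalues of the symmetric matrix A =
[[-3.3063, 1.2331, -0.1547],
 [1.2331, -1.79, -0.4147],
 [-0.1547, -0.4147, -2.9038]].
sigma(A) ≈ {-4, -3, -1}

A is real symmetric, so its spectrum consists of real eigenvalues. Expanding the characteristic polynomial of the displayed matrix gives
  det(λ I - A) = p(λ) = λ^3 + (8)λ^2 + (19)λ + (12).
Solving p(λ) = 0 yields eigenvalues ≈ -4, -3, -1. (A is shown rounded to 4 decimals, so these recover the underlying integer eigenvalues to within that precision.)
Verification: the trace of A = -8 equals the sum of eigenvalues -8, and det(A) ≈ -12.0005 matches the eigenvalue product -12.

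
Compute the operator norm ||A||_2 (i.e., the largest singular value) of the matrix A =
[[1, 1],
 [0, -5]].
||A||_2 = sqrt((27 + sqrt(629))/2) ≈ 5.1029 (= sqrt(largest eigenvalue of A^T A))

||A||_2 = sigma_max(A) = sqrt(lambda_max(A^T A)). Form the symmetric matrix M = A^T A =
[[1, 1],
 [1, 26]].
Its characteristic polynomial (trace, determinant of M give the coefficients) is
  p(λ) = det(λ I - M) = λ^2 - 27λ + 25.
For λ^2 - 27λ + 25 the discriminant is 629. It is nonnegative but not a perfect square, so the roots are real and irrational: λ = (27 ± sqrt(629))/2 ≈ 26.0399, 0.9601.
So the eigenvalues of A^T A are ≈ 0.9601, 26.0399 (all ≥ 0, as they must be for A^T A). The largest is λ_max = (27 + sqrt(629))/2 ≈ 26.0399, hence ||A||_2 = sqrt(λ_max) = sqrt((27 + sqrt(629))/2) ≈ 5.1029.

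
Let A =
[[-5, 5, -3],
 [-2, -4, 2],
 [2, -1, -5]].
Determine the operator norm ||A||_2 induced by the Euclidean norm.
||A||_2 ≈ 8.0994 (= sqrt(largest eigenvalue of A^T A))

||A||_2 = sigma_max(A) = sqrt(lambda_max(A^T A)). Form the symmetric matrix M = A^T A =
[[33, -19, 1],
 [-19, 42, -18],
 [1, -18, 38]].
Its characteristic polynomial (trace, sum of principal 2x2 minors, determinant of M give the coefficients) is
  p(λ) = det(λ I - M) = λ^3 - 113λ^2 + 3550λ - 28900.
No integer candidate from the rational root theorem (±divisors of 28900) is a root, so the roots are irrational. The cubic discriminant is Δ = 1294489300 > 0, so there are three distinct real roots. p(12) = -844 and p(13) = 350 have opposite signs, so a root lies in (12, 13); Newton's method refines it to λ ≈ 12.6935. p(34) = 476 and p(35) = -200 have opposite signs, so a root lies in (34, 35); Newton's method refines it to λ ≈ 34.707. p(65) = -950 and p(66) = 668 have opposite signs, so a root lies in (65, 66); Newton's method refines it to λ ≈ 65.5995. Check (Vieta): the three roots sum to 113, matching tr M = 113.
So the eigenvalues of A^T A are ≈ 12.6935, 34.707, 65.5995 (all ≥ 0, as they must be for A^T A). The largest is λ_max ≈ 65.5995, hence ||A||_2 = sqrt(λ_max) ≈ 8.0994.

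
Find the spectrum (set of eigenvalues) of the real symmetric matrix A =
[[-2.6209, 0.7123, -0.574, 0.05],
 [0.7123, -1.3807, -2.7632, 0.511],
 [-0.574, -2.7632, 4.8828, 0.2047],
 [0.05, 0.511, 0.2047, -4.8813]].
sigma(A) ≈ {-5, -3, -2, 6}

A is real symmetric, so its spectrum consists of real eigenvalues. Expanding the characteristic polynomial of the displayed matrix gives
  det(λ I - A) = p(λ) = λ^4 + (4)λ^3 + (-29)λ^2 + (-156)λ + (-180).
Solving p(λ) = 0 yields eigenvalues ≈ -5, -3, -2, 6. (A is shown rounded to 4 decimals, so these recover the underlying integer eigenvalues to within that precision.)
Verification: the trace of A = -4 equals the sum of eigenvalues -4, and det(A) ≈ -180.0002 matches the eigenvalue product -180.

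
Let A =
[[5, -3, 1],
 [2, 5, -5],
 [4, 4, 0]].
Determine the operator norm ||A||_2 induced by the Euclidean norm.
||A||_2 ≈ 8.5718 (= sqrt(largest eigenvalue of A^T A))

||A||_2 = sigma_max(A) = sqrt(lambda_max(A^T A)). Form the symmetric matrix M = A^T A =
[[45, 11, -5],
 [11, 50, -28],
 [-5, -28, 26]].
Its characteristic polynomial (trace, sum of principal 2x2 minors, determinant of M give the coefficients) is
  p(λ) = det(λ I - M) = λ^3 - 121λ^2 + 3790λ - 21904.
No integer candidate from the rational root theorem (±divisors of 21904) is a root, so the roots are irrational. The cubic discriminant is Δ = 5182939172 > 0, so there are three distinct real roots. p(7) = -960 and p(8) = 1184 have opposite signs, so a root lies in (7, 8); Newton's method refines it to λ ≈ 7.4365. p(40) = 96 and p(41) = -994 have opposite signs, so a root lies in (40, 41); Newton's method refines it to λ ≈ 40.0881. p(73) = -1026 and p(74) = 1184 have opposite signs, so a root lies in (73, 74); Newton's method refines it to λ ≈ 73.4755. Check (Vieta): the three roots sum to 121, matching tr M = 121.
So the eigenvalues of A^T A are ≈ 7.4365, 40.0881, 73.4755 (all ≥ 0, as they must be for A^T A). The largest is λ_max ≈ 73.4755, hence ||A||_2 = sqrt(λ_max) ≈ 8.5718.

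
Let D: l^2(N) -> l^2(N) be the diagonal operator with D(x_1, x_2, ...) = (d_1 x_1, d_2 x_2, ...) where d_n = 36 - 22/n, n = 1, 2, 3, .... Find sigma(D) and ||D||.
sigma(D) = {36 - 22/n : n ≥ 1} ∪ {36}; ||D|| = 36

A bounded diagonal operator on l^2 with diagonal entries d_n has spectrum equal to the closure of {d_n : n ≥ 1}: every d_n is an eigenvalue (with eigenvector e_n), so {d_n} ⊂ sigma(D); the spectrum is closed, so its closure is too; and for lambda not in the closure, (D - lambda I) has bounded inverse (the diagonal entries 1/(d_n - lambda) are bounded). For our sequence d_n = 36 - 22/n, n = 1, 2, 3, ...:
  - {d_n} = {36 - 22/n : n ≥ 1}; the only limit point is 36
  - closure = {36 - 22/n : n ≥ 1} ∪ {36}
For the norm: a diagonal operator has ||D|| = sup_n |d_n|. Here d_n = 36 - 22/n increases monotonically from d_1 = 14 toward 36, with all terms in [14, 36); so sup_n |d_n| = 36 (the supremum is the limit, not attained). So ||D|| = 36.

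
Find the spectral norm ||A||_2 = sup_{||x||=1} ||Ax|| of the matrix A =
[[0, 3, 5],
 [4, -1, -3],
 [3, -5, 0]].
||A||_2 ≈ 8.0494 (= sqrt(largest eigenvalue of A^T A))

||A||_2 = sigma_max(A) = sqrt(lambda_max(A^T A)). Form the symmetric matrix M = A^T A =
[[25, -19, -12],
 [-19, 35, 18],
 [-12, 18, 34]].
Its characteristic polynomial (trace, sum of principal 2x2 minors, determinant of M give the coefficients) is
  p(λ) = det(λ I - M) = λ^3 - 94λ^2 + 2086λ - 12544.
No integer candidate from the rational root theorem (±divisors of 12544) is a root, so the roots are irrational. The cubic discriminant is Δ = 491200304 > 0, so there are three distinct real roots. p(10) = -84 and p(11) = 359 have opposite signs, so a root lies in (10, 11); Newton's method refines it to λ ≈ 10.1696. p(19) = 15 and p(20) = -424 have opposite signs, so a root lies in (19, 20); Newton's method refines it to λ ≈ 19.0371. p(64) = -1920 and p(65) = 521 have opposite signs, so a root lies in (64, 65); Newton's method refines it to λ ≈ 64.7933. Check (Vieta): the three roots sum to 94, matching tr M = 94.
So the eigenvalues of A^T A are ≈ 10.1696, 19.0371, 64.7933 (all ≥ 0, as they must be for A^T A). The largest is λ_max ≈ 64.7933, hence ||A||_2 = sqrt(λ_max) ≈ 8.0494.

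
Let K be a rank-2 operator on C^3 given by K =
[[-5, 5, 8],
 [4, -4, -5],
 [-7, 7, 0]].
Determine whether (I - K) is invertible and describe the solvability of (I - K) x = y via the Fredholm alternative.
(I - K) is invertible (det(I - K) = 101 ≠ 0), so for every y in C^3 the equation (I - K) x = y has a unique solution.

K has rank 2 and factors as K = U V^T = u1 v1^T + u2 v2^T with u1 = (3, -2, 1), v1 = (-1, 1, 3), u2 = (1, -1, 3), v2 = (-2, 2, -1) (multiplying out reproduces the displayed K). The nonzero eigenvalues of U V^T coincide with those of the 2 x 2 matrix G = V^T U = [[v1·u1, v1·u2], [v2·u1, v2·u2]] = [[-2, 7], [-11, -7]], and by the Sylvester determinant identity det(I_3 - U V^T) = det(I_2 - V^T U) = det([[3, -7], [11, 8]]) = (3)(8) - (-7)(11) = 101. (Direct check: I - K =
[[6, -5, -8],
 [-4, 5, 5],
 [7, -7, 1]]
has determinant 101.) The finite-dimensional Fredholm alternative says: either (I - K) is invertible, or ker(I - K) ≠ {0} and then range(I - K) = ker((I - K)^*)^⊥, with dim ker(I - K) = dim ker((I - K)^*). Since det(I - K) ≠ 0, 1 is not an eigenvalue of K and ker(I - K) = {0}, so we are in the first case: for every y there is a unique x = (I - K)^(-1) y. (Explicitly, by the Woodbury identity, (I - U V^T)^(-1) = I + U (I_2 - G)^(-1) V^T.)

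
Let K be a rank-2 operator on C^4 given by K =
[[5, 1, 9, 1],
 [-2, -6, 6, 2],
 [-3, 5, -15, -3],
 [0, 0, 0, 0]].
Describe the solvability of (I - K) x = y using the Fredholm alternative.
(I - K) is invertible (det(I - K) = 1 ≠ 0), so for every y in C^4 the equation (I - K) x = y has a unique solution.

K has rank 2 and factors as K = U V^T = u1 v1^T + u2 v2^T with u1 = (-2, 0, 2, 0), v1 = (-3, -2, -3, 0), u2 = (1, 2, -3, 0), v2 = (-1, -3, 3, 1) (multiplying out reproduces the displayed K). The nonzero eigenvalues of U V^T coincide with those of the 2 x 2 matrix G = V^T U = [[v1·u1, v1·u2], [v2·u1, v2·u2]] = [[0, 2], [8, -16]], and by the Sylvester determinant identity det(I_4 - U V^T) = det(I_2 - V^T U) = det([[1, -2], [-8, 17]]) = (1)(17) - (-2)(-8) = 1. (Direct check: I - K =
[[-4, -1, -9, -1],
 [2, 7, -6, -2],
 [3, -5, 16, 3],
 [0, 0, 0, 1]]
has determinant 1.) The finite-dimensional Fredholm alternative says: either (I - K) is invertible, or ker(I - K) ≠ {0} and then range(I - K) = ker((I - K)^*)^⊥, with dim ker(I - K) = dim ker((I - K)^*). Since det(I - K) ≠ 0, 1 is not an eigenvalue of K and ker(I - K) = {0}, so we are in the first case: for every y there is a unique x = (I - K)^(-1) y. (Explicitly, by the Woodbury identity, (I - U V^T)^(-1) = I + U (I_2 - G)^(-1) V^T.)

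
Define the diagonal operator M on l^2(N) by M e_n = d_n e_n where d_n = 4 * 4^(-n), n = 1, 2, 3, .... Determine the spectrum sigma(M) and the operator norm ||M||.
sigma(M) = {4 * 4^(-n) : n ≥ 1} ∪ {0}; ||M|| = 1

A bounded diagonal operator on l^2 with diagonal entries d_n has spectrum equal to the closure of {d_n : n ≥ 1}: every d_n is an eigenvalue (with eigenvector e_n), so {d_n} ⊂ sigma(M); the spectrum is closed, so its closure is too; and for lambda not in the closure, (M - lambda I) has bounded inverse (the diagonal entries 1/(d_n - lambda) are bounded). For our sequence d_n = 4 * 4^(-n), n = 1, 2, 3, ...:
  - {d_n} = {4 * 4^(-n) : n ≥ 1}; the only limit point is 0
  - closure = {4 * 4^(-n) : n ≥ 1} ∪ {0}
For the norm: a diagonal operator has ||M|| = sup_n |d_n|. Here d_n = 4 * 4^(-n) is positive and decreasing, so sup_n |d_n| = d_1 = 4/4 = 1. So ||M|| = 1.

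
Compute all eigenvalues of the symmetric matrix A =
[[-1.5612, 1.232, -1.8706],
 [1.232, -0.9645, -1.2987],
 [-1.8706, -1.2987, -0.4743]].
sigma(A) ≈ {-3, -2, 2}

A is real symmetric, so its spectrum consists of real eigenvalues. Expanding the characteristic polynomial of the displayed matrix gives
  det(λ I - A) = p(λ) = λ^3 + (3)λ^2 + (-4)λ + (-12).
Solving p(λ) = 0 yields eigenvalues ≈ -3, -2, 2. (A is shown rounded to 4 decimals, so these recover the underlying integer eigenvalues to within that precision.)
Verification: the trace of A = -3 equals the sum of eigenvalues -3, and det(A) ≈ 11.9997 matches the eigenvalue product 12.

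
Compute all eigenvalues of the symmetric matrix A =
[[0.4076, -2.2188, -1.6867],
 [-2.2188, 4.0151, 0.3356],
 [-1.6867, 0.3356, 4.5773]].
sigma(A) ≈ {-1, 4, 6}

A is real symmetric, so its spectrum consists of real eigenvalues. Expanding the characteristic polynomial of the displayed matrix gives
  det(λ I - A) = p(λ) = λ^3 + (-9)λ^2 + (14)λ + (24).
Solving p(λ) = 0 yields eigenvalues ≈ -1, 4, 6. (A is shown rounded to 4 decimals, so these recover the underlying integer eigenvalues to within that precision.)
Verification: the trace of A = 9 equals the sum of eigenvalues 9, and det(A) ≈ -24.0001 matches the eigenvalue product -24.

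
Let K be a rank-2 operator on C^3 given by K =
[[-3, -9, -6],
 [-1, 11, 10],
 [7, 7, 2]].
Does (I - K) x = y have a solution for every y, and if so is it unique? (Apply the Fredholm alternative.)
(I - K) is invertible (det(I - K) = -63 ≠ 0), so for every y in C^3 the equation (I - K) x = y has a unique solution.

K has rank 2 and factors as K = U V^T = u1 v1^T + u2 v2^T with u1 = (0, -2, 2), v1 = (2, -1, -2), u2 = (-3, 3, 3), v2 = (1, 3, 2) (multiplying out reproduces the displayed K). The nonzero eigenvalues of U V^T coincide with those of the 2 x 2 matrix G = V^T U = [[v1·u1, v1·u2], [v2·u1, v2·u2]] = [[-2, -15], [-2, 12]], and by the Sylvester determinant identity det(I_3 - U V^T) = det(I_2 - V^T U) = det([[3, 15], [2, -11]]) = (3)(-11) - (15)(2) = -63. (Direct check: I - K =
[[4, 9, 6],
 [1, -10, -10],
 [-7, -7, -1]]
has determinant -63.) The finite-dimensional Fredholm alternative says: either (I - K) is invertible, or ker(I - K) ≠ {0} and then range(I - K) = ker((I - K)^*)^⊥, with dim ker(I - K) = dim ker((I - K)^*). Since det(I - K) ≠ 0, 1 is not an eigenvalue of K and ker(I - K) = {0}, so we are in the first case: for every y there is a unique x = (I - K)^(-1) y. (Explicitly, by the Woodbury identity, (I - U V^T)^(-1) = I + U (I_2 - G)^(-1) V^T.)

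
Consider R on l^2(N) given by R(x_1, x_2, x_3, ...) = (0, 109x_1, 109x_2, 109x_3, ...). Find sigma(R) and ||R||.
sigma(R) = closed disk {z in C : |z| ≤ 109}; ||R|| = 109

Note R = 109·U where U is the unit right shift (U x)_k = x_{k-1} (with x_0 := 0); so ||R|| = 109||U|| and sigma(R) = 109·sigma(U). ||R x||^2 = sum_{k≥1} |109x_k|^2 = 11881||x||^2, so ||R|| = 109 and sigma(R) ⊂ {|z| ≤ 109}. For any |lambda| < 109, the equation (R - lambda I) x = 0 forces x_1 = 0, then 109x_k = lambda x_{k+1} ⇒ x = 0, so R has no eigenvalues. But (R - lambda I) is not surjective for |lambda| < 109: solving (R - lambda I) x = e_1 would require x_n proportional to (lambda/109)^(-n), which is not in l^2. So every |lambda| < 109 lies in the residual spectrum. The boundary |lambda| = 109 is in the approximate point spectrum (the spectrum is closed). Hence sigma(R) is the closed disk of radius 109.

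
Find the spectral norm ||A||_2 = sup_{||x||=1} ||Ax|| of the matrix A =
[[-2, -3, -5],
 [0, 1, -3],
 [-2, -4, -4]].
||A||_2 ≈ 8.7213 (= sqrt(largest eigenvalue of A^T A))

||A||_2 = sigma_max(A) = sqrt(lambda_max(A^T A)). Form the symmetric matrix M = A^T A =
[[8, 14, 18],
 [14, 26, 28],
 [18, 28, 50]].
Its characteristic polynomial (trace, sum of principal 2x2 minors, determinant of M give the coefficients) is
  p(λ) = det(λ I - M) = λ^3 - 84λ^2 + 604λ - 16.
No integer candidate from the rational root theorem (±divisors of 16) is a root, so the roots are irrational. The cubic discriminant is Δ = 1669418240 > 0, so there are three distinct real roots. p(0) = -16 and p(1) = 505 have opposite signs, so a root lies in (0, 1); Newton's method refines it to λ ≈ 0.0266. p(7) = 439 and p(8) = -48 have opposite signs, so a root lies in (7, 8); Newton's method refines it to λ ≈ 7.9116. p(76) = -320 and p(77) = 4989 have opposite signs, so a root lies in (76, 77); Newton's method refines it to λ ≈ 76.0619. Check (Vieta): the three roots sum to 84, matching tr M = 84.
So the eigenvalues of A^T A are ≈ 0.0266, 7.9116, 76.0619 (all ≥ 0, as they must be for A^T A). The largest is λ_max ≈ 76.0619, hence ||A||_2 = sqrt(λ_max) ≈ 8.7213.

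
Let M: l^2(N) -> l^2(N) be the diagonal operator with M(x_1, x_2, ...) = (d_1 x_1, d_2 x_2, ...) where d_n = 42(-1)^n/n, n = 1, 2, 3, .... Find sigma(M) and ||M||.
sigma(M) = {42(-1)^n/n : n ≥ 1} ∪ {0}; ||M|| = 42

A bounded diagonal operator on l^2 with diagonal entries d_n has spectrum equal to the closure of {d_n : n ≥ 1}: every d_n is an eigenvalue (with eigenvector e_n), so {d_n} ⊂ sigma(M); the spectrum is closed, so its closure is too; and for lambda not in the closure, (M - lambda I) has bounded inverse (the diagonal entries 1/(d_n - lambda) are bounded). For our sequence d_n = 42(-1)^n/n, n = 1, 2, 3, ...:
  - {d_n} = {42(-1)^n/n : n ≥ 1}; the only limit point is 0
  - closure = {42(-1)^n/n : n ≥ 1} ∪ {0}
For the norm: a diagonal operator has ||M|| = sup_n |d_n|. Here |d_n| = 42/n is decreasing, so sup_n |d_n| = |d_1| = 42. So ||M|| = 42.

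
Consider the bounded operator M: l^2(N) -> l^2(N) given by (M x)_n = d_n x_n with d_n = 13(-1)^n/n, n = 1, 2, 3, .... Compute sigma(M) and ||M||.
sigma(M) = {13(-1)^n/n : n ≥ 1} ∪ {0}; ||M|| = 13

A bounded diagonal operator on l^2 with diagonal entries d_n has spectrum equal to the closure of {d_n : n ≥ 1}: every d_n is an eigenvalue (with eigenvector e_n), so {d_n} ⊂ sigma(M); the spectrum is closed, so its closure is too; and for lambda not in the closure, (M - lambda I) has bounded inverse (the diagonal entries 1/(d_n - lambda) are bounded). For our sequence d_n = 13(-1)^n/n, n = 1, 2, 3, ...:
  - {d_n} = {13(-1)^n/n : n ≥ 1}; the only limit point is 0
  - closure = {13(-1)^n/n : n ≥ 1} ∪ {0}
For the norm: a diagonal operator has ||M|| = sup_n |d_n|. Here |d_n| = 13/n is decreasing, so sup_n |d_n| = |d_1| = 13. So ||M|| = 13.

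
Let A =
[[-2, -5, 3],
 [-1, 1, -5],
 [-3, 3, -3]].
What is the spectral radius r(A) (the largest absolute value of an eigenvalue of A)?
r(A) ≈ 4.5217

The eigenvalues of A are the roots of its characteristic polynomial. With M = A (coefficients from the trace, the sum of principal 2x2 minors, and det A):
  p(λ) = det(λ I - M) = λ^3 + 4λ^2 + 20λ + 84.
No integer candidate from the rational root theorem (±divisors of 84) is a root, so the roots are irrational. The cubic discriminant is Δ = -116656 < 0, so there is one real root and a complex-conjugate pair. p(-5) = -41 and p(-4) = 4 have opposite signs, so a root lies in (-5, -4); Newton's method refines it to λ ≈ -4.1085. Dividing out (λ - (-4.1085)) leaves approximately λ^2 - 0.1085λ + 20.4456. For λ^2 - 0.1085λ + 20.4456 the discriminant is -81.7707. It is negative, so the remaining roots are the complex-conjugate pair λ ≈ 0.0542 ± 4.5214i. Their product equals the constant term, so |λ|^2 ≈ 20.4456 and |λ| ≈ 4.5217.
Thus the eigenvalues (to 4 decimals) are -4.1085 (modulus 4.1085); 0.0542 ± 4.5214i (modulus 4.5217). The spectral radius is the largest modulus: r(A) ≈ 4.5217. (Cross-check: r(A) ≤ ||A||_2 ≈ 8.3031; equality holds whenever A is normal, though it can also hold for some non-normal A.)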